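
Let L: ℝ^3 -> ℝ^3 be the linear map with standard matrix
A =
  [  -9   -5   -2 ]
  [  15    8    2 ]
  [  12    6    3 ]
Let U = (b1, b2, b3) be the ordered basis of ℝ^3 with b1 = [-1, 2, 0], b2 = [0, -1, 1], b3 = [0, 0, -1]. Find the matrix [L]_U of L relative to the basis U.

[[1, -3, -2], [1, 0, -2], [1, 3, 1]]

With P the matrix whose columns are b1, ..., b3, [L]_U = P^(-1) A P.
Column by column: L(b1) = A b1 = [-1, 1, 0]; its U-coordinates [1, 1, 1] give column 1.
Continuing for each basis vector yields [L]_U = [[1, -3, -2], [1, 0, -2], [1, 3, 1]].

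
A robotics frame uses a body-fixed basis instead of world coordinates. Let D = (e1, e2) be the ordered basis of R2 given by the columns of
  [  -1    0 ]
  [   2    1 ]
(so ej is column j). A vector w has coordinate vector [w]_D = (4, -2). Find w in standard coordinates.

(-4, 6)

The coordinates say w = 4e1 - 2e2; adding the scaled basis vectors gives (-4, 6).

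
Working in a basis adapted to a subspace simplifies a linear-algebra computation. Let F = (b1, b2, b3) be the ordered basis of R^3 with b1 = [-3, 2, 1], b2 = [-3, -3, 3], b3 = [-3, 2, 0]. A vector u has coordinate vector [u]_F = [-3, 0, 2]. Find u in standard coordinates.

The coordinates say u = -3b1 + 0·b2 + 2b3; adding the scaled basis vectors gives [3, -2, -3].

[3, -2, -3]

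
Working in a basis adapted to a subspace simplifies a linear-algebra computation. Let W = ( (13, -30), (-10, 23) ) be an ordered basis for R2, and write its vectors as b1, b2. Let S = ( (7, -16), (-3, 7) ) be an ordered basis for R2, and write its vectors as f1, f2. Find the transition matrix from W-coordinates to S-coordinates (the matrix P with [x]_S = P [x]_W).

Column j of P is [bj]_S, since P maps W-coordinates to S-coordinates.
Expressing b1 in S: b1 = f1 - 2f2, so column 1 of P is (1, -2).
Doing the same for each bj gives P = [[1, -1], [-2, 1]].

[[1, -1], [-2, 1]]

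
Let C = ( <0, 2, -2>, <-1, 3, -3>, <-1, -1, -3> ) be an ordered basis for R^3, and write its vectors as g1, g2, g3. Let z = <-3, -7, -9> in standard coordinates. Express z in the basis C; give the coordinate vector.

<0, -1, 4>

[z]_C is the unique c with M c = z, where M has columns g1, ..., g3.
Gaussian elimination on [M | z] yields c = (0, -1, 4).
Check: 0·g1 - g2 + 4g3 = <-3, -7, -9>.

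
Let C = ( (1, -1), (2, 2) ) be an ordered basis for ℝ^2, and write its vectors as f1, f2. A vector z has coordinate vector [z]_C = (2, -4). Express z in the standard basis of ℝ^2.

(-6, -10)

z = M [z]_C, where M has columns f1, f2.
Carrying out the matrix-vector product, z = (-6, -10).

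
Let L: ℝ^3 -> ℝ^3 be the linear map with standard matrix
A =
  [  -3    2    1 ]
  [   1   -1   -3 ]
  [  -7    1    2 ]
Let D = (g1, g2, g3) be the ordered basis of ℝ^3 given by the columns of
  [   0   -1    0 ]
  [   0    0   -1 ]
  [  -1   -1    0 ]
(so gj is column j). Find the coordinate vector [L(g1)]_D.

Compute L(g1) = A g1 = [-1, 3, -2] in standard coordinates.
Then write this in D-coordinates: solve for y in y_1 g1 + ... + y_3 g3 = [-1, 3, -2].
This gives y = [1, 1, -3], which is column 1 of [L]_D.

[1, 1, -3]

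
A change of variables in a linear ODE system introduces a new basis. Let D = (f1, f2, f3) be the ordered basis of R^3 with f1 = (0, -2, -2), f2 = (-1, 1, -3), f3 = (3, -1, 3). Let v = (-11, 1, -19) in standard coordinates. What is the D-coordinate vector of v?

[v]_D is the unique c with M c = v, where M has columns f1, ..., f3.
Row-reducing the augmented matrix [M | v] gives c = (2, 2, -3).
Check: 2f1 + 2f2 - 3f3 = (-11, 1, -19).

(2, 2, -3)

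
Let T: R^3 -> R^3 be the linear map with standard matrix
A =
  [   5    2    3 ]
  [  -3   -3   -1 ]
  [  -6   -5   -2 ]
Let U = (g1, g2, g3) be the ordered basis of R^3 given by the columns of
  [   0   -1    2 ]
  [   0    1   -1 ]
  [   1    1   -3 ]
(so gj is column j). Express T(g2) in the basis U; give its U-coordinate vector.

Column 2 of [T]_U is the U-coordinate vector of T(g2).
In standard coordinates T(g2) = A g2 = (0, -1, -1).
Converting to U: (0, -1, -1) = -2g1 - 2g2 - g3, so the coordinate vector is (-2, -2, -1).

(-2, -2, -1)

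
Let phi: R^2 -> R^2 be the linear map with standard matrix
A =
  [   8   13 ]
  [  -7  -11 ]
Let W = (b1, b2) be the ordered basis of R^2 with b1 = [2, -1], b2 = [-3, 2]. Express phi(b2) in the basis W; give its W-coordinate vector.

[1, 0]

Column 2 of [phi]_W is the W-coordinate vector of phi(b2).
In standard coordinates phi(b2) = A b2 = [2, -1].
Converting to W: [2, -1] = b1 + 0·b2, so the coordinate vector is [1, 0].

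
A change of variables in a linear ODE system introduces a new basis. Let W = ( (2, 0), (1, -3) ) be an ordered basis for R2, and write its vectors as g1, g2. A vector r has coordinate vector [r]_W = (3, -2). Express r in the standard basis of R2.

(4, 6)

The coordinates say r = 3g1 - 2g2; adding the scaled basis vectors gives (4, 6).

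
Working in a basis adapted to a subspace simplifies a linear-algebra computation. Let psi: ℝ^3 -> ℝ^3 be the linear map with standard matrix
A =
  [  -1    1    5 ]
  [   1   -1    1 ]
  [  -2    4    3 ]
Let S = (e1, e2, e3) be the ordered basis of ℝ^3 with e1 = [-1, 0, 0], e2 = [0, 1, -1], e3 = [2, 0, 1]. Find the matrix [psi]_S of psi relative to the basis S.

[[1, 2, 1], [-1, -2, 3], [1, -1, 2]]

With P the matrix whose columns are e1, ..., e3, [psi]_S = P^(-1) A P.
Column by column: psi(e1) = A e1 = [1, -1, 2]; its S-coordinates [1, -1, 1] give column 1.
Continuing for each basis vector yields [psi]_S = [[1, 2, 1], [-1, -2, 3], [1, -1, 2]].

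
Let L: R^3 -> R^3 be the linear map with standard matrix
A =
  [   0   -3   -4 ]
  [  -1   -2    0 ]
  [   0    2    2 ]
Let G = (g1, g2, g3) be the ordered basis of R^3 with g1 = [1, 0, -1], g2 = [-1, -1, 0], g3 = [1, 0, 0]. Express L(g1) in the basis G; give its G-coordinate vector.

Column 1 of [L]_G is the G-coordinate vector of L(g1).
In standard coordinates L(g1) = A g1 = [4, -1, -2].
Converting to G: [4, -1, -2] = 2g1 + g2 + 3g3, so the coordinate vector is [2, 1, 3].

[2, 1, 3]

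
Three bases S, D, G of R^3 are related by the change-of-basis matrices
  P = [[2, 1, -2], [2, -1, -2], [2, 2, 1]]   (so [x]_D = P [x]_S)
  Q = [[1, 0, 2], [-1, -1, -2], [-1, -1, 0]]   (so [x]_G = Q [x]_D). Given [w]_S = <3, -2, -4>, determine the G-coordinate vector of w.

Composing the changes, [w]_G = Q P [w]_S.
Q P = [[6, 5, 0], [-8, -4, 2], [-4, 0, 4]]; applying this to <3, -2, -4> gives <8, -24, -28>.

<8, -24, -28>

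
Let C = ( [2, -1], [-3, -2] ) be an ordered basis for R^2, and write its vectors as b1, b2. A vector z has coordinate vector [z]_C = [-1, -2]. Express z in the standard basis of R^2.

[4, 5]

The coordinates say z = -b1 - 2b2; adding the scaled basis vectors gives [4, 5].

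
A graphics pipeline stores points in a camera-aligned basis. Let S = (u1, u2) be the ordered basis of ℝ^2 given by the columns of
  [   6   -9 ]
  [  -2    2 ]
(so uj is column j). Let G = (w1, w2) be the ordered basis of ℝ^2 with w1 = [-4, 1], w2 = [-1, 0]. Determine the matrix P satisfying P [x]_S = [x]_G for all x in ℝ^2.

[[-2, 2], [2, 1]]

Take x = uj: its S-coordinates are the j-th standard unit vector, so P e_j — column j of P — equals [uj]_G.
u1 = -2w1 + 2w2, giving column 1 = [-2, 2]; repeating for each j gives P = [[-2, 2], [2, 1]].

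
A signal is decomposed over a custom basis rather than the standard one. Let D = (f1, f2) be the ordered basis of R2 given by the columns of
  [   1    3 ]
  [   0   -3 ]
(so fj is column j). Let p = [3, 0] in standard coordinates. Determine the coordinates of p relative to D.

[3, 0]

Write p = c_1 f1 + c_2 f2 and solve for the c_i.
System: c_1 + 3c_2 = 3, 0c_1 - 3c_2 = 0; solving gives c_1 = 3, c_2 = 0.
Check: 3f1 + 0·f2 = [3, 0].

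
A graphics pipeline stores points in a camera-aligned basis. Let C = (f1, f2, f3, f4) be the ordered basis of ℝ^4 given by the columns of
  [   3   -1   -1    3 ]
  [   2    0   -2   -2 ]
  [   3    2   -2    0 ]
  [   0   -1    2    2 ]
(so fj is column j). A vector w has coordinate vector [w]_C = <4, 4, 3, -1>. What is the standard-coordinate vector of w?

The coordinates say w = 4f1 + 4f2 + 3f3 - f4; adding the scaled basis vectors gives <2, 4, 14, 0>.

<2, 4, 14, 0>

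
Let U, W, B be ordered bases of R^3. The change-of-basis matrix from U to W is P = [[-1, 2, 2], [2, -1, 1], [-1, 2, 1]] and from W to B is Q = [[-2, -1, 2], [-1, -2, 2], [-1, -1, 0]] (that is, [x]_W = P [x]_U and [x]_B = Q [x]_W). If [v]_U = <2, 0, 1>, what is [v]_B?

<-7, -12, -5>

Composing the changes, [v]_B = Q P [v]_U.
Q P = [[-2, 1, -3], [-5, 4, -2], [-1, -1, -3]]; applying this to <2, 0, 1> gives <-7, -12, -5>.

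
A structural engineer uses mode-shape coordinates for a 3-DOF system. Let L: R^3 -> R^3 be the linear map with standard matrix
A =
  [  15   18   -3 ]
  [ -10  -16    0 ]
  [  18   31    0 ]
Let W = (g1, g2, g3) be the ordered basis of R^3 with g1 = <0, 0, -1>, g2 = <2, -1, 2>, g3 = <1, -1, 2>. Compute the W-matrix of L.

[[0, 3, 1], [3, 2, -3], [-3, 2, -3]]

Let P have columns g1, ..., g3. Then [L]_W = P^(-1) A P.
Here det P = 1, so P^(-1) is integer; computing A P first and then P^(-1)(A P) gives [[0, 3, 1], [3, 2, -3], [-3, 2, -3]].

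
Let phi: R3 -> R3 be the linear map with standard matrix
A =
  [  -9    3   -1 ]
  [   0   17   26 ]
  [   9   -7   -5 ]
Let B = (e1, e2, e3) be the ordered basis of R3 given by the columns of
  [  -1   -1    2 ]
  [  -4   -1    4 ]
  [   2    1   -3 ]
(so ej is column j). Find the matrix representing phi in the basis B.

[[3, 0, 3], [0, -1, 2], [-1, 2, 1]]

With P the matrix whose columns are e1, ..., e3, [phi]_B = P^(-1) A P.
Column by column: phi(e1) = A e1 = (-5, -16, 9); its B-coordinates (3, 0, -1) give column 1.
Continuing for each basis vector yields [phi]_B = [[3, 0, 3], [0, -1, 2], [-1, 2, 1]].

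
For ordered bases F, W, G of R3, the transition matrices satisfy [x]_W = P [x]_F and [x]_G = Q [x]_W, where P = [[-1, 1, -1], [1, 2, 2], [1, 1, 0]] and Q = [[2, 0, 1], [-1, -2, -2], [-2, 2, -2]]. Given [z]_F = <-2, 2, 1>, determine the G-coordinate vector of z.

First [z]_W = P [z]_F = <3, 4, 0>.
Then [z]_G = Q [z]_W = <6, -11, 2>.

<6, -11, 2>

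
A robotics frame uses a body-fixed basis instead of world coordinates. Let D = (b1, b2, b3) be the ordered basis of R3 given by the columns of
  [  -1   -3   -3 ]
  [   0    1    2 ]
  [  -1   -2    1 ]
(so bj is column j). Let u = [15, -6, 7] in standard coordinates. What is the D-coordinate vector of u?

[0, -4, -1]

[u]_D is the unique c with M c = u, where M has columns b1, ..., b3.
Gaussian elimination on [M | u] yields c = (0, -4, -1).
Check: 0·b1 - 4b2 - b3 = [15, -6, 7].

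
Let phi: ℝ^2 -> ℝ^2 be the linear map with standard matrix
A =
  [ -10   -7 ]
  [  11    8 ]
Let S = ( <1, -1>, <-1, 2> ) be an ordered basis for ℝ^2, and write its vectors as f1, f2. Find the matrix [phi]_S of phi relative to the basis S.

With P the matrix whose columns are f1, f2, [phi]_S = P^(-1) A P.
Column by column: phi(f1) = A f1 = <-3, 3>; its S-coordinates <-3, 0> give column 1.
Continuing for each basis vector yields [phi]_S = [[-3, -3], [0, 1]].

[[-3, -3], [0, 1]]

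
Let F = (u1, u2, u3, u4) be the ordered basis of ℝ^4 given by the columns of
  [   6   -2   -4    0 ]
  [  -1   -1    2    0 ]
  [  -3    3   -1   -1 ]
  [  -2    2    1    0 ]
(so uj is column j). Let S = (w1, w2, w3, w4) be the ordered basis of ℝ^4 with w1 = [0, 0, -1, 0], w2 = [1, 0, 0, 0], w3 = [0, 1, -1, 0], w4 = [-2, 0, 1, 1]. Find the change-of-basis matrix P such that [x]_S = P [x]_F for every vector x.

[[2, 0, 0, 1], [2, 2, -2, 0], [-1, -1, 2, 0], [-2, 2, 1, 0]]

Let M have columns uj and N have columns wj. Then for every x, N [x]_S = x = M [x]_F, so P = N^(-1) M.
Since det N = -1, N^(-1) has integer entries; multiplying gives P = [[2, 0, 0, 1], [2, 2, -2, 0], [-1, -1, 2, 0], [-2, 2, 1, 0]].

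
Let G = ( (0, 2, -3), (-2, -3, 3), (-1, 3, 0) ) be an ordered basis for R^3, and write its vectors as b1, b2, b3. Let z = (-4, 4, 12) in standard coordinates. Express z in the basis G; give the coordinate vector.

(-4, 0, 4)

Write z = c_1 b1 + ... + c_3 b3 and solve for the c_i.
Solving this 3x3 system gives c = (-4, 0, 4).
Check: -4b1 + 0·b2 + 4b3 = (-4, 4, 12).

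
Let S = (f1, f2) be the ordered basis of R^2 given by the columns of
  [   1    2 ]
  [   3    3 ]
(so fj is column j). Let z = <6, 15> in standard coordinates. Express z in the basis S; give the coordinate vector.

[z]_S is the unique c with M c = z, where M has columns f1, f2.
System: c_1 + 2c_2 = 6, 3c_1 + 3c_2 = 15; solving gives c_1 = 4, c_2 = 1.
Check: 4f1 + f2 = <6, 15>.

<4, 1>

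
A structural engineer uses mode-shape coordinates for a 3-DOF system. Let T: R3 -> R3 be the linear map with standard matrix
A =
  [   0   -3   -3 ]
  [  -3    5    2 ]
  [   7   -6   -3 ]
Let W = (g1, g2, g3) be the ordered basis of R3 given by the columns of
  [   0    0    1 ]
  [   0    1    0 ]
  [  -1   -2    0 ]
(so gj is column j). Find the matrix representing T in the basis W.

[[1, -2, -1], [-2, 1, -3], [3, 3, 0]]

The j-th column of [T]_W is [T(gj)]_W.
T(g1) = A g1 = <3, -2, 3> = g1 - 2g2 + 3g3, so column 1 is <1, -2, 3>.
Repeating for g2, g3 and assembling the columns gives [[1, -2, -1], [-2, 1, -3], [3, 3, 0]].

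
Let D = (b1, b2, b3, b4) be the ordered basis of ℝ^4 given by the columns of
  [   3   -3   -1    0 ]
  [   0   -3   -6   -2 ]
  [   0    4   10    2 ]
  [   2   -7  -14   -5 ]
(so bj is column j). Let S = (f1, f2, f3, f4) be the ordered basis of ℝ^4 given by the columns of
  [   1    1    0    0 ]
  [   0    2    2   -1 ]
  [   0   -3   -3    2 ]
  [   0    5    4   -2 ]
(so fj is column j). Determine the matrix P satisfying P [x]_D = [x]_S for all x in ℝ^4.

[[1, -2, 1, 1], [2, -1, -2, -1], [-2, -1, 0, -1], [0, -1, 2, -2]]

Take x = bj: its D-coordinates are the j-th standard unit vector, so P e_j — column j of P — equals [bj]_S.
b1 = f1 + 2f2 - 2f3 + 0·f4, giving column 1 = [1, 2, -2, 0]; repeating for each j gives P = [[1, -2, 1, 1], [2, -1, -2, -1], [-2, -1, 0, -1], [0, -1, 2, -2]].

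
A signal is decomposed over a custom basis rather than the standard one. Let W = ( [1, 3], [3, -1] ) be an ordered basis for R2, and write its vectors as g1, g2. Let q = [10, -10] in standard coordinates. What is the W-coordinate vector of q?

Write q = c_1 g1 + c_2 g2 and solve for the c_i.
System: c_1 + 3c_2 = 10, 3c_1 - c_2 = -10; solving gives c_1 = -2, c_2 = 4.
Check: -2g1 + 4g2 = [10, -10].

[-2, 4]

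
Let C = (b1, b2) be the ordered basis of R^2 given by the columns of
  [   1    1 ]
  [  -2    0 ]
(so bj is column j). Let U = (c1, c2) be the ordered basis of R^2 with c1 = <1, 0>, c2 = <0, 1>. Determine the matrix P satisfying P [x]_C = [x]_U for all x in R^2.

[[1, 1], [-2, 0]]

Column j of P is [bj]_U, since P maps C-coordinates to U-coordinates.
Expressing b1 in U: b1 = c1 - 2c2, so column 1 of P is <1, -2>.
Doing the same for each bj gives P = [[1, 1], [-2, 0]].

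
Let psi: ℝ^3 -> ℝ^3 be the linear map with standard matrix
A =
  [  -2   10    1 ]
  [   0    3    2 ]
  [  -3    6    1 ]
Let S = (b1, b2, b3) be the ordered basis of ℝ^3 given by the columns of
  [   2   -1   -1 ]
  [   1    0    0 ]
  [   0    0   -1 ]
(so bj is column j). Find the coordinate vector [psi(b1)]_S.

<3, 0, 0>

Column 1 of [psi]_S is the S-coordinate vector of psi(b1).
In standard coordinates psi(b1) = A b1 = <6, 3, 0>.
Converting to S: <6, 3, 0> = 3b1 + 0·b2 + 0·b3, so the coordinate vector is <3, 0, 0>.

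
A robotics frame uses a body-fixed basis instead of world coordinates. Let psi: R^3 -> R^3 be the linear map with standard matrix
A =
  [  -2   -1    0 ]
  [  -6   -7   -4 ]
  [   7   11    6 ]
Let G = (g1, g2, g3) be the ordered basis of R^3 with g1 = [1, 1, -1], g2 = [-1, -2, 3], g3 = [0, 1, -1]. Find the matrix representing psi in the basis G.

[[0, 1, 1], [3, -3, 2], [-3, 1, 0]]

With P the matrix whose columns are g1, ..., g3, [psi]_G = P^(-1) A P.
Column by column: psi(g1) = A g1 = [-3, -9, 12]; its G-coordinates [0, 3, -3] give column 1.
Continuing for each basis vector yields [psi]_G = [[0, 1, 1], [3, -3, 2], [-3, 1, 0]].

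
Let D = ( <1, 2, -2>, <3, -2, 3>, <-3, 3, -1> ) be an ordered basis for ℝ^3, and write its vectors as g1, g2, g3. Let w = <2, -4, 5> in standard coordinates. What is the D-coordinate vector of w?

We seek scalars with c_1 g1 + ... + c_3 g3 = w; equivalently solve M c = w where the columns of M are g1, ..., g3.
Row-reducing the augmented matrix [M | w] gives c = (-1, 1, 0).
Check: -g1 + g2 + 0·g3 = <2, -4, 5>.

<-1, 1, 0>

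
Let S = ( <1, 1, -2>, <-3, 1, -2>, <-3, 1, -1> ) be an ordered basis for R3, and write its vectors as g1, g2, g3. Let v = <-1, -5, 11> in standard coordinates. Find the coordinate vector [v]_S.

We seek scalars with c_1 g1 + ... + c_3 g3 = v; equivalently solve M c = v where the columns of M are g1, ..., g3.
Solving this 3x3 system gives c = (-4, -2, 1).
Check: -4g1 - 2g2 + g3 = <-1, -5, 11>.

<-4, -2, 1>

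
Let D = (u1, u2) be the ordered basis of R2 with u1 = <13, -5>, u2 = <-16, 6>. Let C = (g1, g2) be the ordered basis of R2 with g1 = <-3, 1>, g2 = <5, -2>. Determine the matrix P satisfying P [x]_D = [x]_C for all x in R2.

[[-1, 2], [2, -2]]

Column j of P is [uj]_C, since P maps D-coordinates to C-coordinates.
Expressing u1 in C: u1 = -g1 + 2g2, so column 1 of P is <-1, 2>.
Doing the same for each uj gives P = [[-1, 2], [2, -2]].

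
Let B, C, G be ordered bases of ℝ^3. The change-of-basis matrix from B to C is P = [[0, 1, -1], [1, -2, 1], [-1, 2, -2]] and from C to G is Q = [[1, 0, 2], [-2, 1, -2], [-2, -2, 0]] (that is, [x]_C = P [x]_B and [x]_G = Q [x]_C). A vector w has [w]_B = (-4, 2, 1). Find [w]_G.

Apply P to get C-coordinates (1, -7, 6), then Q to get G-coordinates.
The result is [w]_G = (13, -21, 12).

(13, -21, 12)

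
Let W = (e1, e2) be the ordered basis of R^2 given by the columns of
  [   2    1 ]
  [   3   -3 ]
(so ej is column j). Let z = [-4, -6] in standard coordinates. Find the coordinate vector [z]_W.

[-2, 0]

We seek scalars with c_1 e1 + c_2 e2 = z; equivalently solve M c = z where the columns of M are e1, e2.
System: 2c_1 + c_2 = -4, 3c_1 - 3c_2 = -6; solving gives c_1 = -2, c_2 = 0.
Check: -2e1 + 0·e2 = [-4, -6].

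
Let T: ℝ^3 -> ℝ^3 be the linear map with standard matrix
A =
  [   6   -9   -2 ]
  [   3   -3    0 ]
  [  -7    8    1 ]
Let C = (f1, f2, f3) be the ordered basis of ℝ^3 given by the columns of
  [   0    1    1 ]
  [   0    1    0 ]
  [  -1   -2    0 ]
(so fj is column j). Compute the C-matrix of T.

[[1, 1, 1], [0, 0, 3], [2, 1, 3]]

The j-th column of [T]_C is [T(fj)]_C.
T(f1) = A f1 = [2, 0, -1] = f1 + 0·f2 + 2f3, so column 1 is [1, 0, 2].
Repeating for f2, f3 and assembling the columns gives [[1, 1, 1], [0, 0, 3], [2, 1, 3]].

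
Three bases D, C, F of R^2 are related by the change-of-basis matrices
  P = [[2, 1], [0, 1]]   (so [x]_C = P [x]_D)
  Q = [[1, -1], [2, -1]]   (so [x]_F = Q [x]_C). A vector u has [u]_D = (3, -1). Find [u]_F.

(6, 11)

Composing the changes, [u]_F = Q P [u]_D.
Q P = [[2, 0], [4, 1]]; applying this to (3, -1) gives (6, 11).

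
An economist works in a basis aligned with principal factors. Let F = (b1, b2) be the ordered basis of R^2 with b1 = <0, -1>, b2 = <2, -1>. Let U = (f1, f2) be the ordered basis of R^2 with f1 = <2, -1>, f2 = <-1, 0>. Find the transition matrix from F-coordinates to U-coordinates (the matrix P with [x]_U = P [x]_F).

[[1, 1], [2, 0]]

Let M have columns bj and N have columns fj. Then for every x, N [x]_U = x = M [x]_F, so P = N^(-1) M.
Since det N = -1, N^(-1) has integer entries; multiplying gives P = [[1, 1], [2, 0]].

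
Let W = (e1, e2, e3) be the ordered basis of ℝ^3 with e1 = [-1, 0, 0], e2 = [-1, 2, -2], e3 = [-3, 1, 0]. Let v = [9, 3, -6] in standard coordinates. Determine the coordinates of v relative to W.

We seek scalars with c_1 e1 + ... + c_3 e3 = v; equivalently solve M c = v where the columns of M are e1, ..., e3.
Solving this 3x3 system gives c = (-3, 3, -3).
Check: -3e1 + 3e2 - 3e3 = [9, 3, -6].

[-3, 3, -3]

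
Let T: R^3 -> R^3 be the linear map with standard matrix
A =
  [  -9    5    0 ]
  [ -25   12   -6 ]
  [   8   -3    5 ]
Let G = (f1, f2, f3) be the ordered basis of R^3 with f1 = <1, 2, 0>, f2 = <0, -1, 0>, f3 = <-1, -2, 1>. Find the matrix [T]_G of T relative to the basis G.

[[3, -2, 2], [3, 2, 3], [2, 3, 3]]

Let P have columns f1, ..., f3. Then [T]_G = P^(-1) A P.
Here det P = -1, so P^(-1) is integer; computing A P first and then P^(-1)(A P) gives [[3, -2, 2], [3, 2, 3], [2, 3, 3]].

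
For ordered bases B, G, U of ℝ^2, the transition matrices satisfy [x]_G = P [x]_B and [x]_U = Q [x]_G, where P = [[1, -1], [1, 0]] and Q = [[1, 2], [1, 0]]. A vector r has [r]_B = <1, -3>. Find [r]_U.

<6, 4>

First [r]_G = P [r]_B = <4, 1>.
Then [r]_U = Q [r]_G = <6, 4>.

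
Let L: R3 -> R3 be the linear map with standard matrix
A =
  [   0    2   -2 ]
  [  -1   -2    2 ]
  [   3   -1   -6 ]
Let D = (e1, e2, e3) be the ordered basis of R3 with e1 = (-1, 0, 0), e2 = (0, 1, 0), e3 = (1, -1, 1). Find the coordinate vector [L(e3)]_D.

Column 3 of [L]_D is the D-coordinate vector of L(e3).
In standard coordinates L(e3) = A e3 = (-4, 3, -2).
Converting to D: (-4, 3, -2) = 2e1 + e2 - 2e3, so the coordinate vector is (2, 1, -2).

(2, 1, -2)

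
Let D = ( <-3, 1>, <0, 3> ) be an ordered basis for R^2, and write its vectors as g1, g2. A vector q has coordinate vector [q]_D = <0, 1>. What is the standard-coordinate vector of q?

q = M [q]_D, where M has columns g1, g2.
Carrying out the matrix-vector product, q = <0, 3>.

<0, 3>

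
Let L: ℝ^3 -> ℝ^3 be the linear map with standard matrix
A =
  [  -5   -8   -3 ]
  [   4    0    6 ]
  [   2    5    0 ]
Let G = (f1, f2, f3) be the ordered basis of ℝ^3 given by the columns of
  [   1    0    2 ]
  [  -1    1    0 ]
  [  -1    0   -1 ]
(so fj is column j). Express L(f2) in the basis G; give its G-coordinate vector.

[-2, -2, -3]

Column 2 of [L]_G is the G-coordinate vector of L(f2).
In standard coordinates L(f2) = A f2 = [-8, 0, 5].
Converting to G: [-8, 0, 5] = -2f1 - 2f2 - 3f3, so the coordinate vector is [-2, -2, -3].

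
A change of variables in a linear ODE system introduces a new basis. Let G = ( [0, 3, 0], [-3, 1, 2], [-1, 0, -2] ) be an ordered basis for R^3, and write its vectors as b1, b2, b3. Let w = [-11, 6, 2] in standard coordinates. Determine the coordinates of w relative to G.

[1, 3, 2]

[w]_G is the unique c with M c = w, where M has columns b1, ..., b3.
Gaussian elimination on [M | w] yields c = (1, 3, 2).
Check: b1 + 3b2 + 2b3 = [-11, 6, 2].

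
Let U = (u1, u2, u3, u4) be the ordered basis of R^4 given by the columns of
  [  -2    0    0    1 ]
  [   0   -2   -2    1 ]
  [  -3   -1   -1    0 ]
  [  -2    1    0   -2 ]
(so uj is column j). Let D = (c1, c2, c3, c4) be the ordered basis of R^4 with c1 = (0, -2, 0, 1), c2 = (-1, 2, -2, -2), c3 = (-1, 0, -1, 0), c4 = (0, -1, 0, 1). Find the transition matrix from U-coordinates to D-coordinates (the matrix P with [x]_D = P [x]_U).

Take x = uj: its U-coordinates are the j-th standard unit vector, so P e_j — column j of P — equals [uj]_D.
u1 = 2c1 + c2 + c3 - 2c4, giving column 1 = (2, 1, 1, -2); repeating for each j gives P = [[2, 1, 2, 1], [1, 1, 1, 1], [1, -1, -1, -2], [-2, 2, 0, -1]].

[[2, 1, 2, 1], [1, 1, 1, 1], [1, -1, -1, -2], [-2, 2, 0, -1]]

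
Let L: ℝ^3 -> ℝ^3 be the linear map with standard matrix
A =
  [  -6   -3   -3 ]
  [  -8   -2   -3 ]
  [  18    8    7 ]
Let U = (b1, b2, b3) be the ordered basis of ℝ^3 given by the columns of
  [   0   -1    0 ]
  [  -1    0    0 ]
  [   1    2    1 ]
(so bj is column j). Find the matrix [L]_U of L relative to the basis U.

[[1, -2, 3], [0, 0, 3], [-2, -2, -2]]

The j-th column of [L]_U is [L(bj)]_U.
L(b1) = A b1 = (0, -1, -1) = b1 + 0·b2 - 2b3, so column 1 is (1, 0, -2).
Repeating for b2, b3 and assembling the columns gives [[1, -2, 3], [0, 0, 3], [-2, -2, -2]].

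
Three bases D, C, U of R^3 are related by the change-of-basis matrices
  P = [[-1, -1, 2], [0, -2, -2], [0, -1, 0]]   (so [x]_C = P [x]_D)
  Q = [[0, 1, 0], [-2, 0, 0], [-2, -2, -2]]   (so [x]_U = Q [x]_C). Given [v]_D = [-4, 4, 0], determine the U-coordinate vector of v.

[-8, 0, 24]

First [v]_C = P [v]_D = [0, -8, -4].
Then [v]_U = Q [v]_C = [-8, 0, 24].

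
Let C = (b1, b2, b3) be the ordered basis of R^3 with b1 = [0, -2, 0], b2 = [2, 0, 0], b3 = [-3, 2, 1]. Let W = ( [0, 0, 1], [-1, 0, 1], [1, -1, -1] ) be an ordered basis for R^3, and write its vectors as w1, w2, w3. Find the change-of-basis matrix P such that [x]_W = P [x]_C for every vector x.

Let M have columns bj and N have columns wj. Then for every x, N [x]_W = x = M [x]_C, so P = N^(-1) M.
Since det N = 1, N^(-1) has integer entries; multiplying gives P = [[0, 2, -2], [2, -2, 1], [2, 0, -2]].

[[0, 2, -2], [2, -2, 1], [2, 0, -2]]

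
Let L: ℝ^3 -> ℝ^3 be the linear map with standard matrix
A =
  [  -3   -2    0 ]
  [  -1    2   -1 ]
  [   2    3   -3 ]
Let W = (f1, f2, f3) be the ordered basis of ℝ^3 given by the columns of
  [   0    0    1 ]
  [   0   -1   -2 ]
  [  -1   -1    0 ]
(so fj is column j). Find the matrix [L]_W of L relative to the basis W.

With P the matrix whose columns are f1, ..., f3, [L]_W = P^(-1) A P.
Column by column: L(f1) = A f1 = [0, 1, 3]; its W-coordinates [-2, -1, 0] give column 1.
Continuing for each basis vector yields [L]_W = [[-2, 3, 1], [-1, -3, 3], [0, 2, 1]].

[[-2, 3, 1], [-1, -3, 3], [0, 2, 1]]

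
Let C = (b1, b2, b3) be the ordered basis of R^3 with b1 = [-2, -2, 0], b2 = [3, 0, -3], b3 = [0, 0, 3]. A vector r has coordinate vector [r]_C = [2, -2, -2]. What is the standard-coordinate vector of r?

[-10, -4, 0]

By definition r = 2b1 - 2b2 - 2b3.
Summing componentwise gives [-10, -4, 0].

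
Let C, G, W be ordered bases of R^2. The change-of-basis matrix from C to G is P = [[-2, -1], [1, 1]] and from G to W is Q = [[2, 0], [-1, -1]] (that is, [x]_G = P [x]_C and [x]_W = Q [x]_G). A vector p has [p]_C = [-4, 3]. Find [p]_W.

First [p]_G = P [p]_C = [5, -1].
Then [p]_W = Q [p]_G = [10, -4].

[10, -4]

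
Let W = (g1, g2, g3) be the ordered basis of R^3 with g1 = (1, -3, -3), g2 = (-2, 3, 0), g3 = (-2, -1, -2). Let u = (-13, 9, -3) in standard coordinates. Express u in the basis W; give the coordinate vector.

(-1, 3, 3)

We seek scalars with c_1 g1 + ... + c_3 g3 = u; equivalently solve M c = u where the columns of M are g1, ..., g3.
Solving this 3x3 system gives c = (-1, 3, 3).
Check: -g1 + 3g2 + 3g3 = (-13, 9, -3).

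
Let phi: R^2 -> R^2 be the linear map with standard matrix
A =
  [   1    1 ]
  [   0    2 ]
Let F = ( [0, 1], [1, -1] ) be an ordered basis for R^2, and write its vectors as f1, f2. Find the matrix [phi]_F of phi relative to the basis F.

[[3, -2], [1, 0]]

The j-th column of [phi]_F is [phi(fj)]_F.
phi(f1) = A f1 = [1, 2] = 3f1 + f2, so column 1 is [3, 1].
Repeating for f2 and assembling the columns gives [[3, -2], [1, 0]].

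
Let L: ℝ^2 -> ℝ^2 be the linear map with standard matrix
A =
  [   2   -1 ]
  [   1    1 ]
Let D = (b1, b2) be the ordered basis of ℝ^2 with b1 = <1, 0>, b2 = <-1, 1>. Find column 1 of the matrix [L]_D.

Column 1 of [L]_D is the D-coordinate vector of L(b1).
In standard coordinates L(b1) = A b1 = <2, 1>.
Converting to D: <2, 1> = 3b1 + b2, so the coordinate vector is <3, 1>.

<3, 1>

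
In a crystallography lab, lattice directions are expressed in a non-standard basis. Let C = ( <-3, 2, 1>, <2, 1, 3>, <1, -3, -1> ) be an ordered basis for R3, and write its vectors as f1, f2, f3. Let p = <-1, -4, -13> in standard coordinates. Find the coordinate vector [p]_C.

[p]_C is the unique c with M c = p, where M has columns f1, ..., f3.
Gaussian elimination on [M | p] yields c = (-3, -4, -2).
Check: -3f1 - 4f2 - 2f3 = <-1, -4, -13>.

<-3, -4, -2>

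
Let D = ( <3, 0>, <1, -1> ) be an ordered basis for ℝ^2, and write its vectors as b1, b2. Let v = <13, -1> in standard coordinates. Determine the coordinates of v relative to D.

<4, 1>

Write v = c_1 b1 + c_2 b2 and solve for the c_i.
System: 3c_1 + c_2 = 13, 0c_1 - c_2 = -1; solving gives c_1 = 4, c_2 = 1.
Check: 4b1 + b2 = <13, -1>.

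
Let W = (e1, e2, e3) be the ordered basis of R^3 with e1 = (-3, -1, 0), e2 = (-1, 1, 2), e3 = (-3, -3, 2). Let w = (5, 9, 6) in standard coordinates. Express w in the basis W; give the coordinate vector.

(-2, 4, -1)

Write w = c_1 e1 + ... + c_3 e3 and solve for the c_i.
Gaussian elimination on [M | w] yields c = (-2, 4, -1).
Check: -2e1 + 4e2 - e3 = (5, 9, 6).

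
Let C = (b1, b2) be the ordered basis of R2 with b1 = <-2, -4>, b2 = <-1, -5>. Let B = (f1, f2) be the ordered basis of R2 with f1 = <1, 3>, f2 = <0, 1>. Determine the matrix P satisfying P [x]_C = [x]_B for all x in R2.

Let M have columns bj and N have columns fj. Then for every x, N [x]_B = x = M [x]_C, so P = N^(-1) M.
Since det N = 1, N^(-1) has integer entries; multiplying gives P = [[-2, -1], [2, -2]].

[[-2, -1], [2, -2]]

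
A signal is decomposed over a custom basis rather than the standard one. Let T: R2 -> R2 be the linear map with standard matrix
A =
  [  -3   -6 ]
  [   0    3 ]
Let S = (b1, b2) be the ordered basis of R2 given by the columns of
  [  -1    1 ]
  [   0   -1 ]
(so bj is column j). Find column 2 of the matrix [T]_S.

Column 2 of [T]_S is the S-coordinate vector of T(b2).
In standard coordinates T(b2) = A b2 = (3, -3).
Converting to S: (3, -3) = 0·b1 + 3b2, so the coordinate vector is (0, 3).

(0, 3)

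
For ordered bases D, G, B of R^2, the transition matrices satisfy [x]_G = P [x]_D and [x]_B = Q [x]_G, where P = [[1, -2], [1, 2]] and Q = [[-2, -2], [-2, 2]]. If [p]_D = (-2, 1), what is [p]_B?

(8, 8)

Composing the changes, [p]_B = Q P [p]_D.
Q P = [[-4, 0], [0, 8]]; applying this to (-2, 1) gives (8, 8).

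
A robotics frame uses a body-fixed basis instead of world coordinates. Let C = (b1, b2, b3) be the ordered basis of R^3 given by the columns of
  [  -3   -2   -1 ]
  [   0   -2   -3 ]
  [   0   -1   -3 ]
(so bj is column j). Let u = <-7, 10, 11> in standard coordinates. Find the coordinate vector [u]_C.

Write u = c_1 b1 + ... + c_3 b3 and solve for the c_i.
Solving this 3x3 system gives c = (3, 1, -4).
Check: 3b1 + b2 - 4b3 = <-7, 10, 11>.

<3, 1, -4>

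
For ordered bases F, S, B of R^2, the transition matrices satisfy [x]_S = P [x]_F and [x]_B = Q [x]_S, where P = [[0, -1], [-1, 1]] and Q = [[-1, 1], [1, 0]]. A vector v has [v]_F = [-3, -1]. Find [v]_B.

Apply P to get S-coordinates [1, 2], then Q to get B-coordinates.
The result is [v]_B = [1, 1].

[1, 1]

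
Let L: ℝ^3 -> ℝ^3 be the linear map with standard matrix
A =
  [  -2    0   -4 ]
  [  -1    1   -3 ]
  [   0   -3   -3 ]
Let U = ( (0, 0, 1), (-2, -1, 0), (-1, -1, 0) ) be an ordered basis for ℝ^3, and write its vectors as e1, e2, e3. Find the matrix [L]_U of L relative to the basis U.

Let P have columns e1, ..., e3. Then [L]_U = P^(-1) A P.
Here det P = 1, so P^(-1) is integer; computing A P first and then P^(-1)(A P) gives [[-3, 3, 3], [1, -3, -2], [2, 2, 2]].

[[-3, 3, 3], [1, -3, -2], [2, 2, 2]]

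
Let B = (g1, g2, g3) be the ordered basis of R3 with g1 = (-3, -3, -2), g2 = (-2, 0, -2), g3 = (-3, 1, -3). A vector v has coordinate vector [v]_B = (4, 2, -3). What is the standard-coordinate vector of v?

By definition v = 4g1 + 2g2 - 3g3.
Summing componentwise gives (-7, -15, -3).

(-7, -15, -3)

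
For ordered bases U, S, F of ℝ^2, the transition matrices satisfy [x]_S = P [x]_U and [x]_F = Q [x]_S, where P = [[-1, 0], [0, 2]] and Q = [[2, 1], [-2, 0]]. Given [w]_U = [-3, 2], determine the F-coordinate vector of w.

First [w]_S = P [w]_U = [3, 4].
Then [w]_F = Q [w]_S = [10, -6].

[10, -6]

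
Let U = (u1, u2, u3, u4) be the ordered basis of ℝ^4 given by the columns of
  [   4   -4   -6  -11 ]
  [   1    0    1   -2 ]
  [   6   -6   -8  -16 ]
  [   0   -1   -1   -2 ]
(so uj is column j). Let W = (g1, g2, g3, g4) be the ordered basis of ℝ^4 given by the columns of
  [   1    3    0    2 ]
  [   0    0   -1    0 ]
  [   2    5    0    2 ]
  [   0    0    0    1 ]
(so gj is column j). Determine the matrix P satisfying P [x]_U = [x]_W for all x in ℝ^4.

Column j of P is [uj]_W, since P maps U-coordinates to W-coordinates.
Expressing u1 in W: u1 = -2g1 + 2g2 - g3 + 0·g4, so column 1 of P is [-2, 2, -1, 0].
Doing the same for each uj gives P = [[-2, -2, 2, -1], [2, 0, -2, -2], [-1, 0, -1, 2], [0, -1, -1, -2]].

[[-2, -2, 2, -1], [2, 0, -2, -2], [-1, 0, -1, 2], [0, -1, -1, -2]]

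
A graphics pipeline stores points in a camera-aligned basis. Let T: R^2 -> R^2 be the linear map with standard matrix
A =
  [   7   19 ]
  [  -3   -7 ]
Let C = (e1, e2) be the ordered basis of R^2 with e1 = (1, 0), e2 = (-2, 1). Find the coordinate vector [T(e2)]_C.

(3, -1)

Compute T(e2) = A e2 = (5, -1) in standard coordinates.
Then write this in C-coordinates: solve for y in y_1 e1 + y_2 e2 = (5, -1).
This gives y = (3, -1), which is column 2 of [T]_C.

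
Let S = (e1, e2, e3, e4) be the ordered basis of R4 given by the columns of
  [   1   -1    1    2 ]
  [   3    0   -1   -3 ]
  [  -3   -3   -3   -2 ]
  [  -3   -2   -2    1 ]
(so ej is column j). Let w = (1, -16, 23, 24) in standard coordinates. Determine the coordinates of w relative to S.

We seek scalars with c_1 e1 + ... + c_4 e4 = w; equivalently solve M c = w where the columns of M are e1, ..., e4.
Solving this 4x4 system gives c = (-4, -3, -2, 2).
Check: -4e1 - 3e2 - 2e3 + 2e4 = (1, -16, 23, 24).

(-4, -3, -2, 2)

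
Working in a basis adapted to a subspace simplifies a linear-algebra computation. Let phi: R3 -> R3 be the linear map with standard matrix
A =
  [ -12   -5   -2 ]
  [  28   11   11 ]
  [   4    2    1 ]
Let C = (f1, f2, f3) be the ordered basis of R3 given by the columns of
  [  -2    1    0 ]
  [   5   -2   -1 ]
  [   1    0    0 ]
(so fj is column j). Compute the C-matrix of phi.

With P the matrix whose columns are f1, ..., f3, [phi]_C = P^(-1) A P.
Column by column: phi(f1) = A f1 = <-3, 10, 3>; its C-coordinates <3, 3, -1> give column 1.
Continuing for each basis vector yields [phi]_C = [[3, 0, -2], [3, -2, 1], [-1, -2, -1]].

[[3, 0, -2], [3, -2, 1], [-1, -2, -1]]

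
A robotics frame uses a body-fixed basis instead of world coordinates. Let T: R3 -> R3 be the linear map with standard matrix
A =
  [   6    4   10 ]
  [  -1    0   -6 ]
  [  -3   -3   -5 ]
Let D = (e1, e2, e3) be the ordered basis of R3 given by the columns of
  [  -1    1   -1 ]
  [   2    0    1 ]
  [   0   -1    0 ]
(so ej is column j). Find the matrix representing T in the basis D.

The j-th column of [T]_D is [T(ej)]_D.
T(e1) = A e1 = <2, 1, -3> = 0·e1 + 3e2 + e3, so column 1 is <0, 3, 1>.
Repeating for e2, e3 and assembling the columns gives [[0, 3, -1], [3, -2, 0], [1, -1, 3]].

[[0, 3, -1], [3, -2, 0], [1, -1, 3]]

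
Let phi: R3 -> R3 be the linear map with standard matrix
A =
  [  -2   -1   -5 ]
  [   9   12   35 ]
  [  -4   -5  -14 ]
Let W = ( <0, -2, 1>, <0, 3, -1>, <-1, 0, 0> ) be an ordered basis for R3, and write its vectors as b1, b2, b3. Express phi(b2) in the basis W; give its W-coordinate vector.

<-2, -1, -2>

Compute phi(b2) = A b2 = <2, 1, -1> in standard coordinates.
Then write this in W-coordinates: solve for y in y_1 b1 + ... + y_3 b3 = <2, 1, -1>.
This gives y = <-2, -1, -2>, which is column 2 of [phi]_W.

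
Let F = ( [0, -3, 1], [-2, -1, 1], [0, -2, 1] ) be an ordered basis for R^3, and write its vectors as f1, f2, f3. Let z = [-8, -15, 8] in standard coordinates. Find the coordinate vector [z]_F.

Write z = c_1 f1 + ... + c_3 f3 and solve for the c_i.
Solving this 3x3 system gives c = (3, 4, 1).
Check: 3f1 + 4f2 + f3 = [-8, -15, 8].

[3, 4, 1]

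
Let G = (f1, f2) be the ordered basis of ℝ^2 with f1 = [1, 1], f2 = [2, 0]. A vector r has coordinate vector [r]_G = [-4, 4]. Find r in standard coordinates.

The coordinates say r = -4f1 + 4f2; adding the scaled basis vectors gives [4, -4].

[4, -4]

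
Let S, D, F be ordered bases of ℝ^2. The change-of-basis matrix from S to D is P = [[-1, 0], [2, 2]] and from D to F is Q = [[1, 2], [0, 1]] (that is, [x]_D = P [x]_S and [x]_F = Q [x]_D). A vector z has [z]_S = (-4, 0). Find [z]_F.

First [z]_D = P [z]_S = (4, -8).
Then [z]_F = Q [z]_D = (-12, -8).

(-12, -8)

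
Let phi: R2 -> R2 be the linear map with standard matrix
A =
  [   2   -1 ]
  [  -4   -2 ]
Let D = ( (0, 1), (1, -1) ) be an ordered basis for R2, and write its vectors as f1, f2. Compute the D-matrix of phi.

Let P have columns f1, f2. Then [phi]_D = P^(-1) A P.
Here det P = -1, so P^(-1) is integer; computing A P first and then P^(-1)(A P) gives [[-3, 1], [-1, 3]].

[[-3, 1], [-1, 3]]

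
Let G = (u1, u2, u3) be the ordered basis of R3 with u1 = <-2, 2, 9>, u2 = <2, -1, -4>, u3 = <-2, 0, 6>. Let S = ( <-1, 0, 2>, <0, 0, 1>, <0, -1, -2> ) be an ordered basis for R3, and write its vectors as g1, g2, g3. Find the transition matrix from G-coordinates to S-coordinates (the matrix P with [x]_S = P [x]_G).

Take x = uj: its G-coordinates are the j-th standard unit vector, so P e_j — column j of P — equals [uj]_S.
u1 = 2g1 + g2 - 2g3, giving column 1 = <2, 1, -2>; repeating for each j gives P = [[2, -2, 2], [1, 2, 2], [-2, 1, 0]].

[[2, -2, 2], [1, 2, 2], [-2, 1, 0]]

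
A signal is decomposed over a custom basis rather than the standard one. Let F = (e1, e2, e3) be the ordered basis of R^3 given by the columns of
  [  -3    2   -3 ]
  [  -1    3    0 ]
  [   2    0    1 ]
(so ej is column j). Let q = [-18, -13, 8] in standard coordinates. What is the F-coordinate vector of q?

[4, -3, 0]

Write q = c_1 e1 + ... + c_3 e3 and solve for the c_i.
Gaussian elimination on [M | q] yields c = (4, -3, 0).
Check: 4e1 - 3e2 + 0·e3 = [-18, -13, 8].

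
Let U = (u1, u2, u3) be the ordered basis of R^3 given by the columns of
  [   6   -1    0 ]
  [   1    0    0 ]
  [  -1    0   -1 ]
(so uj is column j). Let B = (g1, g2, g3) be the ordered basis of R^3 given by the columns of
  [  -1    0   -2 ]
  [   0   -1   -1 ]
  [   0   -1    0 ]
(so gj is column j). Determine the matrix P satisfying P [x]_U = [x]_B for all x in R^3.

[[-2, 1, 2], [1, 0, 1], [-2, 0, -1]]

Let M have columns uj and N have columns gj. Then for every x, N [x]_B = x = M [x]_U, so P = N^(-1) M.
Since det N = 1, N^(-1) has integer entries; multiplying gives P = [[-2, 1, 2], [1, 0, 1], [-2, 0, -1]].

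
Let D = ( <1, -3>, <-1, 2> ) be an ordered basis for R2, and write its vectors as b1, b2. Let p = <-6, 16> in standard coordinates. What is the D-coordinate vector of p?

<-4, 2>

We seek scalars with c_1 b1 + c_2 b2 = p; equivalently solve M c = p where the columns of M are b1, b2.
System: c_1 - c_2 = -6, -3c_1 + 2c_2 = 16; solving gives c_1 = -4, c_2 = 2.
Check: -4b1 + 2b2 = <-6, 16>.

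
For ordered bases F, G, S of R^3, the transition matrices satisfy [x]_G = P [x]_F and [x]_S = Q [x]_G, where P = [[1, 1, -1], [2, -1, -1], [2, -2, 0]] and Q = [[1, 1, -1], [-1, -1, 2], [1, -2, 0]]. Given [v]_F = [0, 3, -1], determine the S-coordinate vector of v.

[8, -14, 8]

Apply P to get G-coordinates [4, -2, -6], then Q to get S-coordinates.
The result is [v]_S = [8, -14, 8].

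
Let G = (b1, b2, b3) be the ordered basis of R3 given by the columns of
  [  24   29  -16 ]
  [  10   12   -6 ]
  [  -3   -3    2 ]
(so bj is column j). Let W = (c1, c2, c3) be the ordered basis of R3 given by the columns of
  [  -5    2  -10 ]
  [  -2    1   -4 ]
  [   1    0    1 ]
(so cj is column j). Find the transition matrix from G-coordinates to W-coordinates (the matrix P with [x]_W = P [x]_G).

[[-2, -1, 0], [2, 2, 2], [-1, -2, 2]]

Column j of P is [bj]_W, since P maps G-coordinates to W-coordinates.
Expressing b1 in W: b1 = -2c1 + 2c2 - c3, so column 1 of P is [-2, 2, -1].
Doing the same for each bj gives P = [[-2, -1, 0], [2, 2, 2], [-1, -2, 2]].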